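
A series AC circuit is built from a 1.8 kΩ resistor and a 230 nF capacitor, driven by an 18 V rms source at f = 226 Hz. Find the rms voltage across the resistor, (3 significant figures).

ω = 2πf = 1420 rad/s
X_C = 1/(ωC) = 3060 Ω
Z = 1800 − j3060 Ω
|Z| = √(1800² + 3060²) = 3550 Ω
I = V/|Z| = 5.07 mA
V_R = I·|Z_R| = 0.00507 × 1800 = 9.12 V

9.12 V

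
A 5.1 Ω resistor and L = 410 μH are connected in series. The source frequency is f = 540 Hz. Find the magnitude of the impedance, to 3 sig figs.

ω = 2πf = 3393 rad/s
X_L = ωL = 1.39 Ω
Z = 5.10 + j1.39 Ω
|Z| = √(5.10² + 1.39²) = 5.29 Ω

5.29 Ω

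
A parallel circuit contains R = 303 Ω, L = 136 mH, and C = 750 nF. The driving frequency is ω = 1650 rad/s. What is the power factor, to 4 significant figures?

X_L = ωL = 224.4 Ω
X_C = 1/(ωC) = 808.1 Ω
Parallel: admittances add. Y = 1/R + 1/(jωL) + jωC
Y = (0.003300 − j0.003219) S
|Y| = 0.004610 S → |Z| = 1/|Y| = 216.9 Ω, ∠Z = −∠Y = 44.28°
cos φ = cos(44.28°) = 0.7159

0.7159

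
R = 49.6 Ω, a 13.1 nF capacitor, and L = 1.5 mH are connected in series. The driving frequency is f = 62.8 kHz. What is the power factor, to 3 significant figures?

0.124

ω = 2πf = 394600 rad/s
X_L = ωL = 592 Ω
X_C = 1/(ωC) = 193 Ω
Net reactance X = X_L − X_C = 398 Ω
Z = 49.6 + j398 Ω
|Z| = √(49.6² + 398²) = 401 Ω
∠Z = arctan(398/49.6) = 82.9°
cos φ = cos(82.9°) = 0.124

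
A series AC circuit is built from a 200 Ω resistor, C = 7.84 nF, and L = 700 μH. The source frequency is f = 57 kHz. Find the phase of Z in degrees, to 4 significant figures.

-27.80°

ω = 2πf = 358100 rad/s
X_L = ωL = 250.7 Ω
X_C = 1/(ωC) = 356.1 Ω
Net reactance X = X_L − X_C = -105.4 Ω
Z = 200.0 − j105.4 Ω
|Z| = √(200.0² + 105.4²) = 226.1 Ω
∠Z = arctan(-105.4/200.0) = -27.80°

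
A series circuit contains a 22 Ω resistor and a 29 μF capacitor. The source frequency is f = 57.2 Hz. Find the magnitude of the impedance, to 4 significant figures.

98.44 Ω

ω = 2πf = 359.4 rad/s
X_C = 1/(ωC) = 95.95 Ω
Z = 22.00 − j95.95 Ω
|Z| = √(22.00² + 95.95²) = 98.44 Ω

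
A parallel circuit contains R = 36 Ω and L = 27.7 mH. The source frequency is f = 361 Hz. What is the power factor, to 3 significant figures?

ω = 2πf = 2268 rad/s
X_L = ωL = 62.8 Ω
Parallel: admittances add. Y = 1/R + 1/(jωL)
Y = (0.0278 − j0.0159) S
|Y| = 0.0320 S → |Z| = 1/|Y| = 31.2 Ω, ∠Z = −∠Y = 29.8°
cos φ = cos(29.8°) = 0.868

0.868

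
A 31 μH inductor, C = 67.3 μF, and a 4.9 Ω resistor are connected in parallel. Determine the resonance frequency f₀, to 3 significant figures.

ω₀ = 1/√(LC) = 1/√(3.1e-05 × 6.73e-05) = 21890 rad/s
f₀ = ω₀/(2π) = 3.48 kHz

3.48 kHz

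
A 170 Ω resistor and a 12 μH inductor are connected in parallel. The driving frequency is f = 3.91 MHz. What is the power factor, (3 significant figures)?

0.866

ω = 2πf = 2.457e+07 rad/s
X_L = ωL = 295 Ω
Parallel: admittances add. Y = 1/R + 1/(jωL)
Y = (0.00588 − j0.00339) S
|Y| = 0.00679 S → |Z| = 1/|Y| = 147 Ω, ∠Z = −∠Y = 30.0°
cos φ = cos(30.0°) = 0.866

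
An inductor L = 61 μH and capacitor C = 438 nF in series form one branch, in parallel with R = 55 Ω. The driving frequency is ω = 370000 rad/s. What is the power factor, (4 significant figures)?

X_L = ωL = 22.57 Ω
X_C = 1/(ωC) = 6.171 Ω
Branch 1: Z₁ = R = 55.00 Ω
Branch 2 (series LC): Z₂ = j(X_L − X_C) = j16.40 Ω
Parallel: Z = Z₁Z₂/(Z₁+Z₂), |Z| = 15.72 Ω, ∠Z = 73.40°
cos φ = cos(73.40°) = 0.2857

0.2857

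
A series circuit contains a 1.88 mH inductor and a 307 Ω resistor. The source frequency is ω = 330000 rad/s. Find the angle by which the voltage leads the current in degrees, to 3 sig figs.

63.7°

X_L = ωL = 620 Ω
Z = 307 + j620 Ω
|Z| = √(307² + 620²) = 692 Ω
∠Z = arctan(620/307) = 63.7°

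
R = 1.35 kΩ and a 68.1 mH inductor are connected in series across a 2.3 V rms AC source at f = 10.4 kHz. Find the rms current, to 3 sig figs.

ω = 2πf = 65350 rad/s
X_L = ωL = 4450 Ω
Z = 1350 + j4450 Ω
|Z| = √(1350² + 4450²) = 4650 Ω
I = V/|Z| = 2.3/4650 = 495 μA

495 μA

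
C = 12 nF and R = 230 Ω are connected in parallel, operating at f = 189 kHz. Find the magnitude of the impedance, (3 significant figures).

67.1 Ω

ω = 2πf = 1.188e+06 rad/s
X_C = 1/(ωC) = 70.2 Ω
Parallel: admittances add. Y = 1/R + jωC
Y = (0.00435 + j0.0143) S
|Y| = 0.0149 S → |Z| = 1/|Y| = 67.1 Ω, ∠Z = −∠Y = -73.0°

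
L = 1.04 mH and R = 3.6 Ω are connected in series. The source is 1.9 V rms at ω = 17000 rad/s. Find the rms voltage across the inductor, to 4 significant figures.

X_L = ωL = 17.68 Ω
Z = 3.600 + j17.68 Ω
|Z| = √(3.600² + 17.68²) = 18.04 Ω
I = V/|Z| = 105.3 mA
V_L = I·|Z_L| = 0.1053 × 17.68 = 1.862 V

1.862 V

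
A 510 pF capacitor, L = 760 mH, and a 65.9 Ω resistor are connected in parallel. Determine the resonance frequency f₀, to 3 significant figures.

ω₀ = 1/√(LC) = 1/√(0.76 × 5.1e-10) = 50790 rad/s
f₀ = ω₀/(2π) = 8.08 kHz

8.08 kHz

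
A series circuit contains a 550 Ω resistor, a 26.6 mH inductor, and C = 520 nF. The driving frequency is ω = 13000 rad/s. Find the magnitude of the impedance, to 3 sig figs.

X_L = ωL = 346 Ω
X_C = 1/(ωC) = 148 Ω
Net reactance X = X_L − X_C = 198 Ω
Z = 550 + j198 Ω
|Z| = √(550² + 198²) = 585 Ω

585 Ω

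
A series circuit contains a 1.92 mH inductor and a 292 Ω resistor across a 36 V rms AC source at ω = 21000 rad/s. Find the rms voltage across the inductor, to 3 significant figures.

X_L = ωL = 40.3 Ω
Z = 292 + j40.3 Ω
|Z| = √(292² + 40.3²) = 295 Ω
I = V/|Z| = 122 mA
V_L = I·|Z_L| = 0.122 × 40.3 = 4.92 V

4.92 V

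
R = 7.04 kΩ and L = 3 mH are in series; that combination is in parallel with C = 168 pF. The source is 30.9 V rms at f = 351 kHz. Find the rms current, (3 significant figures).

9.55 mA

ω = 2πf = 2.205e+06 rad/s
X_L = ωL = 6620 Ω
X_C = 1/(ωC) = 2700 Ω
Branch 1 (R+jX_L): Z₁ = 7040 + j6620 Ω, |Z₁| = 9660 Ω
Branch 2 (−jX_C): Z₂ = −j2700 Ω
Parallel: Z = Z₁Z₂/(Z₁+Z₂), |Z| = 3240 Ω, ∠Z = -75.9°
I = V/|Z| = 30.9/3240 = 9.55 mA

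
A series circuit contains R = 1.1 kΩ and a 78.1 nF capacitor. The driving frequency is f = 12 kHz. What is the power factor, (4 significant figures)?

ω = 2πf = 75400 rad/s
X_C = 1/(ωC) = 169.8 Ω
Z = 1100 − j169.8 Ω
|Z| = √(1100² + 169.8²) = 1113 Ω
∠Z = arctan(-169.8/1100) = -8.776°
cos φ = cos(-8.776°) = 0.9883

0.9883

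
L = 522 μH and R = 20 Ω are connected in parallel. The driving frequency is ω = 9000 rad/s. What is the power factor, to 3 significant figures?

X_L = ωL = 4.70 Ω
Parallel: admittances add. Y = 1/R + 1/(jωL)
Y = (0.0500 − j0.213) S
|Y| = 0.219 S → |Z| = 1/|Y| = 4.57 Ω, ∠Z = −∠Y = 76.8°
cos φ = cos(76.8°) = 0.229

0.229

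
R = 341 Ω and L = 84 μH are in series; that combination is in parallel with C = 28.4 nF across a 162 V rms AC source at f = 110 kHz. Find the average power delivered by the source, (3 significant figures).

74.8 W

ω = 2πf = 691200 rad/s
X_L = ωL = 58.1 Ω
X_C = 1/(ωC) = 50.9 Ω
Branch 1 (R+jX_L): Z₁ = 341 + j58.1 Ω, |Z₁| = 346 Ω
Branch 2 (−jX_C): Z₂ = −j50.9 Ω
Parallel: Z = Z₁Z₂/(Z₁+Z₂), |Z| = 51.7 Ω, ∠Z = -81.5°
I = V/|Z| = 3.14 A
P = VI cos φ = 162 × 3.14 × cos(-81.5°) = 74.8 W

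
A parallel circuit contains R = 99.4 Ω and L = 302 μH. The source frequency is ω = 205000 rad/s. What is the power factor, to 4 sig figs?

X_L = ωL = 61.91 Ω
Parallel: admittances add. Y = 1/R + 1/(jωL)
Y = (0.01006 − j0.01615) S
|Y| = 0.01903 S → |Z| = 1/|Y| = 52.55 Ω, ∠Z = −∠Y = 58.08°
cos φ = cos(58.08°) = 0.5287

0.5287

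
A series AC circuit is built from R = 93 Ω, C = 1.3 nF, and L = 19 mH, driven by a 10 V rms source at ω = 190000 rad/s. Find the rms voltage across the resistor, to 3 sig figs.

X_L = ωL = 3610 Ω
X_C = 1/(ωC) = 4050 Ω
Net reactance X = X_L − X_C = -439 Ω
Z = 93.0 − j439 Ω
|Z| = √(93.0² + 439²) = 448 Ω
I = V/|Z| = 22.3 mA
V_R = I·|Z_R| = 0.0223 × 93.0 = 2.07 V

2.07 V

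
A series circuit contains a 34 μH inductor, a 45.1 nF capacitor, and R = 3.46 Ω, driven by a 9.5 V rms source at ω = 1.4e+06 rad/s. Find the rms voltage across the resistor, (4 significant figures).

1.029 V

X_L = ωL = 47.60 Ω
X_C = 1/(ωC) = 15.84 Ω
Net reactance X = X_L − X_C = 31.76 Ω
Z = 3.460 + j31.76 Ω
|Z| = √(3.460² + 31.76²) = 31.95 Ω
I = V/|Z| = 297.3 mA
V_R = I·|Z_R| = 0.2973 × 3.460 = 1.029 V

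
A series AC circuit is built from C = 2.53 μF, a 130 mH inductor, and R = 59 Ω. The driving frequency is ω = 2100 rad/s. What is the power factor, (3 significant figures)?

X_L = ωL = 273 Ω
X_C = 1/(ωC) = 188 Ω
Net reactance X = X_L − X_C = 84.8 Ω
Z = 59.0 + j84.8 Ω
|Z| = √(59.0² + 84.8²) = 103 Ω
∠Z = arctan(84.8/59.0) = 55.2°
cos φ = cos(55.2°) = 0.571

0.571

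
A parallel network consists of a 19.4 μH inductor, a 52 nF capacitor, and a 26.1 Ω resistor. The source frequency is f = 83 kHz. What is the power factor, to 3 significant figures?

ω = 2πf = 521500 rad/s
X_L = ωL = 10.1 Ω
X_C = 1/(ωC) = 36.9 Ω
Parallel: admittances add. Y = 1/R + 1/(jωL) + jωC
Y = (0.0383 − j0.0717) S
|Y| = 0.0813 S → |Z| = 1/|Y| = 12.3 Ω, ∠Z = −∠Y = 61.9°
cos φ = cos(61.9°) = 0.471

0.471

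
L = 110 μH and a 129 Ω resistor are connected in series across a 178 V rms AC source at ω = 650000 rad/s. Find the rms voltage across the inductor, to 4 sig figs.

X_L = ωL = 71.50 Ω
Z = 129.0 + j71.50 Ω
|Z| = √(129.0² + 71.50²) = 147.5 Ω
I = V/|Z| = 1.207 A
V_L = I·|Z_L| = 1.207 × 71.50 = 86.29 V

86.29 V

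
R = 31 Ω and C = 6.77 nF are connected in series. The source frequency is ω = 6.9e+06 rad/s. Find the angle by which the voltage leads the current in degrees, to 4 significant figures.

-34.63°

X_C = 1/(ωC) = 21.41 Ω
Z = 31.00 − j21.41 Ω
|Z| = √(31.00² + 21.41²) = 37.67 Ω
∠Z = arctan(-21.41/31.00) = -34.63°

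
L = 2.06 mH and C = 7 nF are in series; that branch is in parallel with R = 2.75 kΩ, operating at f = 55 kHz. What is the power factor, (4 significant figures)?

ω = 2πf = 345600 rad/s
X_L = ωL = 711.9 Ω
X_C = 1/(ωC) = 413.4 Ω
Branch 1: Z₁ = R = 2750 Ω
Branch 2 (series LC): Z₂ = j(X_L − X_C) = j298.5 Ω
Parallel: Z = Z₁Z₂/(Z₁+Z₂), |Z| = 296.8 Ω, ∠Z = 83.81°
cos φ = cos(83.81°) = 0.1079

0.1079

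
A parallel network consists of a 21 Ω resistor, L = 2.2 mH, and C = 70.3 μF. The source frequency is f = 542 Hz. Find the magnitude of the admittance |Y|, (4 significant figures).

ω = 2πf = 3405 rad/s
X_L = ωL = 7.492 Ω
X_C = 1/(ωC) = 4.177 Ω
Parallel: admittances add. Y = 1/R + 1/(jωL) + jωC
Y = (0.04762 + j0.1059) S
|Y| = 0.1161 S → |Z| = 1/|Y| = 8.610 Ω, ∠Z = −∠Y = -65.79°

116.1 mS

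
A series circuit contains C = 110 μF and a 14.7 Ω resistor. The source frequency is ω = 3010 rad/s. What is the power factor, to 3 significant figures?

X_C = 1/(ωC) = 3.02 Ω
Z = 14.7 − j3.02 Ω
|Z| = √(14.7² + 3.02²) = 15.0 Ω
∠Z = arctan(-3.02/14.7) = -11.6°
cos φ = cos(-11.6°) = 0.980

0.980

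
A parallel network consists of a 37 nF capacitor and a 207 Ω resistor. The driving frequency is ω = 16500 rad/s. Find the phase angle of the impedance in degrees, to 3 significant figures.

X_C = 1/(ωC) = 1640 Ω
Parallel: admittances add. Y = 1/R + jωC
Y = (0.00483 + j0.000611) S
|Y| = 0.00487 S → |Z| = 1/|Y| = 205 Ω, ∠Z = −∠Y = -7.20°

-7.20°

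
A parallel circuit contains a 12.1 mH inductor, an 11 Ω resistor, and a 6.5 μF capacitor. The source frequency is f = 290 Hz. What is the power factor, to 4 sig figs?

0.9383

ω = 2πf = 1822 rad/s
X_L = ωL = 22.05 Ω
X_C = 1/(ωC) = 84.43 Ω
Parallel: admittances add. Y = 1/R + 1/(jωL) + jωC
Y = (0.09091 − j0.03351) S
|Y| = 0.09689 S → |Z| = 1/|Y| = 10.32 Ω, ∠Z = −∠Y = 20.24°
cos φ = cos(20.24°) = 0.9383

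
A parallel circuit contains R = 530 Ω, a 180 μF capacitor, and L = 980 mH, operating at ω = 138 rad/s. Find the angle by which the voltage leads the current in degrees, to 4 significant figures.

-83.83°

X_L = ωL = 135.2 Ω
X_C = 1/(ωC) = 40.26 Ω
Parallel: admittances add. Y = 1/R + 1/(jωL) + jωC
Y = (0.001887 + j0.01745) S
|Y| = 0.01755 S → |Z| = 1/|Y| = 56.99 Ω, ∠Z = −∠Y = -83.83°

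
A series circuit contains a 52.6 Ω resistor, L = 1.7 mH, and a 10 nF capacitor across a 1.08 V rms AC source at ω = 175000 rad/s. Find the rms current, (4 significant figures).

3.872 mA

X_L = ωL = 297.5 Ω
X_C = 1/(ωC) = 571.4 Ω
Net reactance X = X_L − X_C = -273.9 Ω
Z = 52.60 − j273.9 Ω
|Z| = √(52.60² + 273.9²) = 278.9 Ω
I = V/|Z| = 1.08/278.9 = 3.872 mA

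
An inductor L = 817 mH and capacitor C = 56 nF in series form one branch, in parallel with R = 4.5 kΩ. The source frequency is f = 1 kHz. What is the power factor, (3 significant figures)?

0.454

ω = 2πf = 6283 rad/s
X_L = ωL = 5130 Ω
X_C = 1/(ωC) = 2840 Ω
Branch 1: Z₁ = R = 4500 Ω
Branch 2 (series LC): Z₂ = j(X_L − X_C) = j2290 Ω
Parallel: Z = Z₁Z₂/(Z₁+Z₂), |Z| = 2040 Ω, ∠Z = 63.0°
cos φ = cos(63.0°) = 0.454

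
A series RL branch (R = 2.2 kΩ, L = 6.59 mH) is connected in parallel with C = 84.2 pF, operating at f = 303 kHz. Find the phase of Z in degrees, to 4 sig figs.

ω = 2πf = 1.904e+06 rad/s
X_L = ωL = 12550 Ω
X_C = 1/(ωC) = 6238 Ω
Branch 1 (R+jX_L): Z₁ = 2200 + j12550 Ω, |Z₁| = 12740 Ω
Branch 2 (−jX_C): Z₂ = −j6238 Ω
Parallel: Z = Z₁Z₂/(Z₁+Z₂), |Z| = 11890 Ω, ∠Z = -80.72°

-80.72°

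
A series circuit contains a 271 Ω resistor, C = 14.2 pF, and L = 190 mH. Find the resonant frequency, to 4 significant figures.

ω₀ = 1/√(LC) = 1/√(0.19 × 1.42e-11) = 608800 rad/s
f₀ = ω₀/(2π) = 96.89 kHz

96.89 kHz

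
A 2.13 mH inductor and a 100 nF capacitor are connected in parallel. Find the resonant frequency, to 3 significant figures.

10.9 kHz

ω₀ = 1/√(LC) = 1/√(0.00213 × 1e-07) = 68520 rad/s
f₀ = ω₀/(2π) = 10.9 kHz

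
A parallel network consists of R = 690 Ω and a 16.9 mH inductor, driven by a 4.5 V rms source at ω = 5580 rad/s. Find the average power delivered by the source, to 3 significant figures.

X_L = ωL = 94.3 Ω
Parallel: admittances add. Y = 1/R + 1/(jωL)
Y = (0.00145 − j0.0106) S
|Y| = 0.0107 S → |Z| = 1/|Y| = 93.4 Ω, ∠Z = −∠Y = 82.2°
I = V/|Z| = 48.2 mA
P = VI cos φ = 4.5 × 0.0482 × cos(82.2°) = 29.3 mW

29.3 mW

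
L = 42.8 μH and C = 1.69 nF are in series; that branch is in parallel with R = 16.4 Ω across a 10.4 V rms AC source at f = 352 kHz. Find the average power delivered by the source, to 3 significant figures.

ω = 2πf = 2.212e+06 rad/s
X_L = ωL = 94.7 Ω
X_C = 1/(ωC) = 268 Ω
Branch 1: Z₁ = R = 16.4 Ω
Branch 2 (series LC): Z₂ = j(X_L − X_C) = −j173 Ω
Parallel: Z = Z₁Z₂/(Z₁+Z₂), |Z| = 16.3 Ω, ∠Z = -5.42°
I = V/|Z| = 637 mA
P = VI cos φ = 10.4 × 0.637 × cos(-5.42°) = 6.60 W

6.60 W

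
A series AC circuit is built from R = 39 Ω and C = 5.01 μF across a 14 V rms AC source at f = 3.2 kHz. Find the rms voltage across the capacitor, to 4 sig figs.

ω = 2πf = 20110 rad/s
X_C = 1/(ωC) = 9.927 Ω
Z = 39.00 − j9.927 Ω
|Z| = √(39.00² + 9.927²) = 40.24 Ω
I = V/|Z| = 347.9 mA
V_C = I·|Z_C| = 0.3479 × 9.927 = 3.454 V

3.454 V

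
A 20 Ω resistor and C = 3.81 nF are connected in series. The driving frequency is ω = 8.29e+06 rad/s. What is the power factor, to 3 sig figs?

0.534

X_C = 1/(ωC) = 31.7 Ω
Z = 20.0 − j31.7 Ω
|Z| = √(20.0² + 31.7²) = 37.4 Ω
∠Z = arctan(-31.7/20.0) = -57.7°
cos φ = cos(-57.7°) = 0.534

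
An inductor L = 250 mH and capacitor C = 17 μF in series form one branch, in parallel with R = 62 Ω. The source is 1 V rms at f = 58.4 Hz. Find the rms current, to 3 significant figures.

21.7 mA

ω = 2πf = 366.9 rad/s
X_L = ωL = 91.7 Ω
X_C = 1/(ωC) = 160 Ω
Branch 1: Z₁ = R = 62.0 Ω
Branch 2 (series LC): Z₂ = j(X_L − X_C) = −j68.6 Ω
Parallel: Z = Z₁Z₂/(Z₁+Z₂), |Z| = 46.0 Ω, ∠Z = -42.1°
I = V/|Z| = 1/46.0 = 21.7 mA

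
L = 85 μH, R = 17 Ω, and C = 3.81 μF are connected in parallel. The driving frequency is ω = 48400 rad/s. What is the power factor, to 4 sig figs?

X_L = ωL = 4.114 Ω
X_C = 1/(ωC) = 5.423 Ω
Parallel: admittances add. Y = 1/R + 1/(jωL) + jωC
Y = (0.05882 − j0.05867) S
|Y| = 0.08308 S → |Z| = 1/|Y| = 12.04 Ω, ∠Z = −∠Y = 44.92°
cos φ = cos(44.92°) = 0.7080

0.7080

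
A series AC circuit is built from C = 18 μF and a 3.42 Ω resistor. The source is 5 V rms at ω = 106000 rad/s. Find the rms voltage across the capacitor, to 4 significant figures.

0.7574 V

X_C = 1/(ωC) = 0.5241 Ω
Z = 3.420 − j0.5241 Ω
|Z| = √(3.420² + 0.5241²) = 3.460 Ω
I = V/|Z| = 1.445 A
V_C = I·|Z_C| = 1.445 × 0.5241 = 0.7574 V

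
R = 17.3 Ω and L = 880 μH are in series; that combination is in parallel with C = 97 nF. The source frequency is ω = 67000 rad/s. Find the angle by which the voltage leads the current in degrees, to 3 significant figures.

X_L = ωL = 59.0 Ω
X_C = 1/(ωC) = 154 Ω
Branch 1 (R+jX_L): Z₁ = 17.3 + j59.0 Ω, |Z₁| = 61.4 Ω
Branch 2 (−jX_C): Z₂ = −j154 Ω
Parallel: Z = Z₁Z₂/(Z₁+Z₂), |Z| = 98.0 Ω, ∠Z = 63.3°

63.3°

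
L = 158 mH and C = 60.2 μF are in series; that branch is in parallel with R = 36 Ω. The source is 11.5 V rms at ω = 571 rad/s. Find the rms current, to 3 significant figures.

X_L = ωL = 90.2 Ω
X_C = 1/(ωC) = 29.1 Ω
Branch 1: Z₁ = R = 36.0 Ω
Branch 2 (series LC): Z₂ = j(X_L − X_C) = j61.1 Ω
Parallel: Z = Z₁Z₂/(Z₁+Z₂), |Z| = 31.0 Ω, ∠Z = 30.5°
I = V/|Z| = 11.5/31.0 = 371 mA

371 mA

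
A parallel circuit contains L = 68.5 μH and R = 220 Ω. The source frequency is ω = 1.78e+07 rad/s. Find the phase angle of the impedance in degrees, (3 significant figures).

10.2°

X_L = ωL = 1220 Ω
Parallel: admittances add. Y = 1/R + 1/(jωL)
Y = (0.00455 − j0.000820) S
|Y| = 0.00462 S → |Z| = 1/|Y| = 217 Ω, ∠Z = −∠Y = 10.2°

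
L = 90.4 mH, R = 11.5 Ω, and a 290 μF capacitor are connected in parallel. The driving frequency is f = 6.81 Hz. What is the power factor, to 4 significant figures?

ω = 2πf = 42.79 rad/s
X_L = ωL = 3.868 Ω
X_C = 1/(ωC) = 80.59 Ω
Parallel: admittances add. Y = 1/R + 1/(jωL) + jωC
Y = (0.08696 − j0.2461) S
|Y| = 0.2610 S → |Z| = 1/|Y| = 3.831 Ω, ∠Z = −∠Y = 70.54°
cos φ = cos(70.54°) = 0.3331

0.3331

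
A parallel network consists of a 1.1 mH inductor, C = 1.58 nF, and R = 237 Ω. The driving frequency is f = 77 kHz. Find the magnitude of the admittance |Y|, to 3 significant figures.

4.36 mS

ω = 2πf = 483800 rad/s
X_L = ωL = 532 Ω
X_C = 1/(ωC) = 1310 Ω
Parallel: admittances add. Y = 1/R + 1/(jωL) + jωC
Y = (0.00422 − j0.00111) S
|Y| = 0.00436 S → |Z| = 1/|Y| = 229 Ω, ∠Z = −∠Y = 14.8°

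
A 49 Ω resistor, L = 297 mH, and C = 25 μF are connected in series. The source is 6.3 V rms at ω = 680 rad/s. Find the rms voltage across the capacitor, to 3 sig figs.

X_L = ωL = 202 Ω
X_C = 1/(ωC) = 58.8 Ω
Net reactance X = X_L − X_C = 143 Ω
Z = 49.0 + j143 Ω
|Z| = √(49.0² + 143²) = 151 Ω
I = V/|Z| = 41.6 mA
V_C = I·|Z_C| = 0.0416 × 58.8 = 2.45 V

2.45 V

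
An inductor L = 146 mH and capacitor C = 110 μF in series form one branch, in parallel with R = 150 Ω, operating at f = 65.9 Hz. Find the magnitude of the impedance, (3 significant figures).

ω = 2πf = 414.1 rad/s
X_L = ωL = 60.5 Ω
X_C = 1/(ωC) = 22.0 Ω
Branch 1: Z₁ = R = 150 Ω
Branch 2 (series LC): Z₂ = j(X_L − X_C) = j38.5 Ω
Parallel: Z = Z₁Z₂/(Z₁+Z₂), |Z| = 37.3 Ω, ∠Z = 75.6°

37.3 Ω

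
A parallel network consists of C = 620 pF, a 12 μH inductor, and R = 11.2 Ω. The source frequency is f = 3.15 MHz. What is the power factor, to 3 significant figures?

ω = 2πf = 1.979e+07 rad/s
X_L = ωL = 238 Ω
X_C = 1/(ωC) = 81.5 Ω
Parallel: admittances add. Y = 1/R + 1/(jωL) + jωC
Y = (0.0893 + j0.00806) S
|Y| = 0.0896 S → |Z| = 1/|Y| = 11.2 Ω, ∠Z = −∠Y = -5.16°
cos φ = cos(-5.16°) = 0.996

0.996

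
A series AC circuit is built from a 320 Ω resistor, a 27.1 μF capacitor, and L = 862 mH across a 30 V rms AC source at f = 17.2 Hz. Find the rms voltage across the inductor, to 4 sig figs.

ω = 2πf = 108.1 rad/s
X_L = ωL = 93.16 Ω
X_C = 1/(ωC) = 341.4 Ω
Net reactance X = X_L − X_C = -248.3 Ω
Z = 320.0 − j248.3 Ω
|Z| = √(320.0² + 248.3²) = 405.0 Ω
I = V/|Z| = 74.07 mA
V_L = I·|Z_L| = 0.07407 × 93.16 = 6.900 V

6.900 V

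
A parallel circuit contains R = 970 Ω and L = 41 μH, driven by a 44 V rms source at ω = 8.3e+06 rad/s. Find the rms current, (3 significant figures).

X_L = ωL = 340 Ω
Parallel: admittances add. Y = 1/R + 1/(jωL)
Y = (0.00103 − j0.00294) S
|Y| = 0.00311 S → |Z| = 1/|Y| = 321 Ω, ∠Z = −∠Y = 70.7°
I = V/|Z| = 44/321 = 137 mA

137 mA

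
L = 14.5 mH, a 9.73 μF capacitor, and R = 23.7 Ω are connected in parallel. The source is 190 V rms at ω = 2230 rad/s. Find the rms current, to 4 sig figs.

X_L = ωL = 32.34 Ω
X_C = 1/(ωC) = 46.09 Ω
Parallel: admittances add. Y = 1/R + 1/(jωL) + jωC
Y = (0.04219 − j0.009228) S
|Y| = 0.04319 S → |Z| = 1/|Y| = 23.15 Ω, ∠Z = −∠Y = 12.34°
I = V/|Z| = 190/23.15 = 8.206 A

8.206 A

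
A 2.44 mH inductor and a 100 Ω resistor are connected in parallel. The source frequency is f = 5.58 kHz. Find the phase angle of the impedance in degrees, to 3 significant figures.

49.5°

ω = 2πf = 35060 rad/s
X_L = ωL = 85.5 Ω
Parallel: admittances add. Y = 1/R + 1/(jωL)
Y = (0.0100 − j0.0117) S
|Y| = 0.0154 S → |Z| = 1/|Y| = 65.0 Ω, ∠Z = −∠Y = 49.5°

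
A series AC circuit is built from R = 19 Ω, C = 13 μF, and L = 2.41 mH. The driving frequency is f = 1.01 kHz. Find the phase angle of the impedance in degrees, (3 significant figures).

ω = 2πf = 6346 rad/s
X_L = ωL = 15.3 Ω
X_C = 1/(ωC) = 12.1 Ω
Net reactance X = X_L − X_C = 3.17 Ω
Z = 19.0 + j3.17 Ω
|Z| = √(19.0² + 3.17²) = 19.3 Ω
∠Z = arctan(3.17/19.0) = 9.48°

9.48°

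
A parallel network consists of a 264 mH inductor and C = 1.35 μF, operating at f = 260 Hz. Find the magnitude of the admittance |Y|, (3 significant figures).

ω = 2πf = 1634 rad/s
X_L = ωL = 431 Ω
X_C = 1/(ωC) = 453 Ω
Parallel: admittances add. Y = 1/(jωL) + jωC
Y = (0 − j0.000113) S
|Y| = 0.000113 S → |Z| = 1/|Y| = 8830 Ω, ∠Z = −∠Y = 90.0°

113 μS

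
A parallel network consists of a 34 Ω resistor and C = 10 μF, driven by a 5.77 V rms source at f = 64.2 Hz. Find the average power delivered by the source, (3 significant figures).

979 mW

ω = 2πf = 403.4 rad/s
X_C = 1/(ωC) = 248 Ω
Parallel: admittances add. Y = 1/R + jωC
Y = (0.0294 + j0.00403) S
|Y| = 0.0297 S → |Z| = 1/|Y| = 33.7 Ω, ∠Z = −∠Y = -7.81°
I = V/|Z| = 171 mA
P = VI cos φ = 5.77 × 0.171 × cos(-7.81°) = 979 mW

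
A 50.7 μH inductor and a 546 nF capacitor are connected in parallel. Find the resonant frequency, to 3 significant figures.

ω₀ = 1/√(LC) = 1/√(5.07e-05 × 5.46e-07) = 190100 rad/s
f₀ = ω₀/(2π) = 30.2 kHz

30.2 kHz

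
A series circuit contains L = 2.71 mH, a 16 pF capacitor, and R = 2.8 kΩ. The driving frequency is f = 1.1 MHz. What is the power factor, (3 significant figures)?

ω = 2πf = 6.912e+06 rad/s
X_L = ωL = 18700 Ω
X_C = 1/(ωC) = 9040 Ω
Net reactance X = X_L − X_C = 9690 Ω
Z = 2800 + j9690 Ω
|Z| = √(2800² + 9690²) = 10100 Ω
∠Z = arctan(9690/2800) = 73.9°
cos φ = cos(73.9°) = 0.278

0.278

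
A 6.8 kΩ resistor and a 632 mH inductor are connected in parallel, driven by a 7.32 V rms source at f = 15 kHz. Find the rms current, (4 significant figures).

1.083 mA

ω = 2πf = 94250 rad/s
X_L = ωL = 59560 Ω
Parallel: admittances add. Y = 1/R + 1/(jωL)
Y = (0.0001471 − j1.679e-05) S
|Y| = 0.0001480 S → |Z| = 1/|Y| = 6756 Ω, ∠Z = −∠Y = 6.513°
I = V/|Z| = 7.32/6756 = 1.083 mA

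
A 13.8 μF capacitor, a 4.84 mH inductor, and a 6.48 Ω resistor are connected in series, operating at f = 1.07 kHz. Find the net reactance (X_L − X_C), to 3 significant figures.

ω = 2πf = 6723 rad/s
X_L = ωL = 32.5 Ω
X_C = 1/(ωC) = 10.8 Ω
X = 32.5 − 10.8 = 21.8 Ω

21.8 Ω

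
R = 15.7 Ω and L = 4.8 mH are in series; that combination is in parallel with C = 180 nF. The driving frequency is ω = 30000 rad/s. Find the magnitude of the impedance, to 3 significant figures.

609 Ω

X_L = ωL = 144 Ω
X_C = 1/(ωC) = 185 Ω
Branch 1 (R+jX_L): Z₁ = 15.7 + j144 Ω, |Z₁| = 145 Ω
Branch 2 (−jX_C): Z₂ = −j185 Ω
Parallel: Z = Z₁Z₂/(Z₁+Z₂), |Z| = 609 Ω, ∠Z = 62.9°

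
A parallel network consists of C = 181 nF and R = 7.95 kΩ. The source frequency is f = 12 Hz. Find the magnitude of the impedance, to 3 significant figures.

7900 Ω

ω = 2πf = 75.40 rad/s
X_C = 1/(ωC) = 73300 Ω
Parallel: admittances add. Y = 1/R + jωC
Y = (0.000126 + j1.36e-05) S
|Y| = 0.000127 S → |Z| = 1/|Y| = 7900 Ω, ∠Z = −∠Y = -6.19°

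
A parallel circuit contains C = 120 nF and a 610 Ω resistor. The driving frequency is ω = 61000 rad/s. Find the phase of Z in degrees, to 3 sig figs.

-77.4°

X_C = 1/(ωC) = 137 Ω
Parallel: admittances add. Y = 1/R + jωC
Y = (0.00164 + j0.00732) S
|Y| = 0.00750 S → |Z| = 1/|Y| = 133 Ω, ∠Z = −∠Y = -77.4°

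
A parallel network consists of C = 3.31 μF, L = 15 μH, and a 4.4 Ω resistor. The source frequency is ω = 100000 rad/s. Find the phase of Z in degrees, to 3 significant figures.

X_L = ωL = 1.50 Ω
X_C = 1/(ωC) = 3.02 Ω
Parallel: admittances add. Y = 1/R + 1/(jωL) + jωC
Y = (0.227 − j0.336) S
|Y| = 0.405 S → |Z| = 1/|Y| = 2.47 Ω, ∠Z = −∠Y = 55.9°

55.9°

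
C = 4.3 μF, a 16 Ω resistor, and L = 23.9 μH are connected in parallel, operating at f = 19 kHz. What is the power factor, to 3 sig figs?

0.358

ω = 2πf = 119400 rad/s
X_L = ωL = 2.85 Ω
X_C = 1/(ωC) = 1.95 Ω
Parallel: admittances add. Y = 1/R + 1/(jωL) + jωC
Y = (0.0625 + j0.163) S
|Y| = 0.174 S → |Z| = 1/|Y| = 5.73 Ω, ∠Z = −∠Y = -69.0°
cos φ = cos(-69.0°) = 0.358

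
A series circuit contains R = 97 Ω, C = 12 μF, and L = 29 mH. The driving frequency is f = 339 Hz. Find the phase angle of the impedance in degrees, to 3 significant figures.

13.1°

ω = 2πf = 2130 rad/s
X_L = ωL = 61.8 Ω
X_C = 1/(ωC) = 39.1 Ω
Net reactance X = X_L − X_C = 22.6 Ω
Z = 97.0 + j22.6 Ω
|Z| = √(97.0² + 22.6²) = 99.6 Ω
∠Z = arctan(22.6/97.0) = 13.1°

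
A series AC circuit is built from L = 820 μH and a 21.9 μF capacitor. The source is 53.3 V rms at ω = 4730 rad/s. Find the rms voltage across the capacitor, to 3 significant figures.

X_L = ωL = 3.88 Ω
X_C = 1/(ωC) = 9.65 Ω
Net reactance X = X_L − X_C = -5.78 Ω
Z = − j5.78 Ω
|Z| = √(0² + 5.78²) = 5.78 Ω
I = V/|Z| = 9.23 A
V_C = I·|Z_C| = 9.23 × 9.65 = 89.1 V

89.1 V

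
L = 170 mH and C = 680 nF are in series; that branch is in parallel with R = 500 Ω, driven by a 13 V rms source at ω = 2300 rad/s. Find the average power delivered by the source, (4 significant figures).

X_L = ωL = 391.0 Ω
X_C = 1/(ωC) = 639.4 Ω
Branch 1: Z₁ = R = 500.0 Ω
Branch 2 (series LC): Z₂ = j(X_L − X_C) = −j248.4 Ω
Parallel: Z = Z₁Z₂/(Z₁+Z₂), |Z| = 222.4 Ω, ∠Z = -63.58°
I = V/|Z| = 58.44 mA
P = VI cos φ = 13 × 0.05844 × cos(-63.58°) = 338.0 mW

338.0 mW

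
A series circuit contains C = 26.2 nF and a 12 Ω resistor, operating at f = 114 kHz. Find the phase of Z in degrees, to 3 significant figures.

-77.3°

ω = 2πf = 716300 rad/s
X_C = 1/(ωC) = 53.3 Ω
Z = 12.0 − j53.3 Ω
|Z| = √(12.0² + 53.3²) = 54.6 Ω
∠Z = arctan(-53.3/12.0) = -77.3°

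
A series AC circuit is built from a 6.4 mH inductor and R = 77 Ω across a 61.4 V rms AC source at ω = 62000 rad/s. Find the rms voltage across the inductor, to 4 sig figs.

X_L = ωL = 396.8 Ω
Z = 77.00 + j396.8 Ω
|Z| = √(77.00² + 396.8²) = 404.2 Ω
I = V/|Z| = 151.9 mA
V_L = I·|Z_L| = 0.1519 × 396.8 = 60.28 V

60.28 V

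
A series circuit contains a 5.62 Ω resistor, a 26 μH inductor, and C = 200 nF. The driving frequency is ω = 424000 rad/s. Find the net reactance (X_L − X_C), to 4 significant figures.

-0.7685 Ω

X_L = ωL = 11.02 Ω
X_C = 1/(ωC) = 11.79 Ω
X = 11.02 − 11.79 = -0.7685 Ω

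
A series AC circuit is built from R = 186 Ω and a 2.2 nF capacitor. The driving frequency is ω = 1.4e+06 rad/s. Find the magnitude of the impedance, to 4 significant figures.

374.2 Ω

X_C = 1/(ωC) = 324.7 Ω
Z = 186.0 − j324.7 Ω
|Z| = √(186.0² + 324.7²) = 374.2 Ω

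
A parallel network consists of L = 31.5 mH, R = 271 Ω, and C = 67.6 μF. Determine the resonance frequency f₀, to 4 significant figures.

109.1 Hz

ω₀ = 1/√(LC) = 1/√(0.0315 × 6.76e-05) = 685.3 rad/s
f₀ = ω₀/(2π) = 109.1 Hz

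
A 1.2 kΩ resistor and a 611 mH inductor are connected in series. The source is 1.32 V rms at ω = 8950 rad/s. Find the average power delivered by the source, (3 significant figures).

66.7 μW

X_L = ωL = 5470 Ω
Z = 1200 + j5470 Ω
|Z| = √(1200² + 5470²) = 5600 Ω
∠Z = arctan(5470/1200) = 77.6°
I = V/|Z| = 236 μA
P = VI cos φ = 1.32 × 0.000236 × cos(77.6°) = 66.7 μW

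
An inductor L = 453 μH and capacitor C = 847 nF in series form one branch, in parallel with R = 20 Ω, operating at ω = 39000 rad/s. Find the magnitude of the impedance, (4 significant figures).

10.66 Ω

X_L = ωL = 17.67 Ω
X_C = 1/(ωC) = 30.27 Ω
Branch 1: Z₁ = R = 20.00 Ω
Branch 2 (series LC): Z₂ = j(X_L − X_C) = −j12.61 Ω
Parallel: Z = Z₁Z₂/(Z₁+Z₂), |Z| = 10.66 Ω, ∠Z = -57.78°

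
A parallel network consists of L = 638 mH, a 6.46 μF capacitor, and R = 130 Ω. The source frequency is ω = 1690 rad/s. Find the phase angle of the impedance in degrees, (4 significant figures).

X_L = ωL = 1078 Ω
X_C = 1/(ωC) = 91.60 Ω
Parallel: admittances add. Y = 1/R + 1/(jωL) + jωC
Y = (0.007692 + j0.009990) S
|Y| = 0.01261 S → |Z| = 1/|Y| = 79.31 Ω, ∠Z = −∠Y = -52.40°

-52.40°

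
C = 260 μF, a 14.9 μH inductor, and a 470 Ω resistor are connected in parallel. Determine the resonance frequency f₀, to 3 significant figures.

2.56 kHz

ω₀ = 1/√(LC) = 1/√(1.49e-05 × 0.00026) = 16070 rad/s
f₀ = ω₀/(2π) = 2.56 kHz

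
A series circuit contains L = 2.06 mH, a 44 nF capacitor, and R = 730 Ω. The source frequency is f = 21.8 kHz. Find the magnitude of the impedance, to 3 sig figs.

739 Ω

ω = 2πf = 137000 rad/s
X_L = ωL = 282 Ω
X_C = 1/(ωC) = 166 Ω
Net reactance X = X_L − X_C = 116 Ω
Z = 730 + j116 Ω
|Z| = √(730² + 116²) = 739 Ω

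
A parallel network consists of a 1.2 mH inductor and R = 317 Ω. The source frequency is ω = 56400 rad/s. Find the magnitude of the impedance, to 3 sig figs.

X_L = ωL = 67.7 Ω
Parallel: admittances add. Y = 1/R + 1/(jωL)
Y = (0.00315 − j0.0148) S
|Y| = 0.0151 S → |Z| = 1/|Y| = 66.2 Ω, ∠Z = −∠Y = 77.9°

66.2 Ω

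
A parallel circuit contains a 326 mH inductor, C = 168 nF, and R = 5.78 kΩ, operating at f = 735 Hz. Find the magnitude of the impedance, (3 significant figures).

ω = 2πf = 4618 rad/s
X_L = ωL = 1510 Ω
X_C = 1/(ωC) = 1290 Ω
Parallel: admittances add. Y = 1/R + 1/(jωL) + jωC
Y = (0.000173 + j0.000112) S
|Y| = 0.000206 S → |Z| = 1/|Y| = 4860 Ω, ∠Z = −∠Y = -32.8°

4860 Ω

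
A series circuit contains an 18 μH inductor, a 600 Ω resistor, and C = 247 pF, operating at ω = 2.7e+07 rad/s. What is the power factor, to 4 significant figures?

0.8725

X_L = ωL = 486.0 Ω
X_C = 1/(ωC) = 149.9 Ω
Net reactance X = X_L − X_C = 336.1 Ω
Z = 600.0 + j336.1 Ω
|Z| = √(600.0² + 336.1²) = 687.7 Ω
∠Z = arctan(336.1/600.0) = 29.25°
cos φ = cos(29.25°) = 0.8725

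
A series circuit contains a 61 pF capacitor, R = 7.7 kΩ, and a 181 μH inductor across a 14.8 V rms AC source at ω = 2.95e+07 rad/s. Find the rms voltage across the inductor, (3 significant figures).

8.72 V

X_L = ωL = 5340 Ω
X_C = 1/(ωC) = 556 Ω
Net reactance X = X_L − X_C = 4780 Ω
Z = 7700 + j4780 Ω
|Z| = √(7700² + 4780²) = 9070 Ω
I = V/|Z| = 1.63 mA
V_L = I·|Z_L| = 0.00163 × 5340 = 8.72 V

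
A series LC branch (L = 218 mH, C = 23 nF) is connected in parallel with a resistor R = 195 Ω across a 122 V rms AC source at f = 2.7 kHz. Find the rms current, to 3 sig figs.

635 mA

ω = 2πf = 16960 rad/s
X_L = ωL = 3700 Ω
X_C = 1/(ωC) = 2560 Ω
Branch 1: Z₁ = R = 195 Ω
Branch 2 (series LC): Z₂ = j(X_L − X_C) = j1140 Ω
Parallel: Z = Z₁Z₂/(Z₁+Z₂), |Z| = 192 Ω, ∠Z = 9.75°
I = V/|Z| = 122/192 = 635 mA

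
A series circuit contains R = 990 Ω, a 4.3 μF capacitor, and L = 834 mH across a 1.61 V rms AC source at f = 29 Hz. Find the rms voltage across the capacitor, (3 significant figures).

1.37 V

ω = 2πf = 182.2 rad/s
X_L = ωL = 152 Ω
X_C = 1/(ωC) = 1280 Ω
Net reactance X = X_L − X_C = -1120 Ω
Z = 990 − j1120 Ω
|Z| = √(990² + 1120²) = 1500 Ω
I = V/|Z| = 1.07 mA
V_C = I·|Z_C| = 0.00107 × 1280 = 1.37 V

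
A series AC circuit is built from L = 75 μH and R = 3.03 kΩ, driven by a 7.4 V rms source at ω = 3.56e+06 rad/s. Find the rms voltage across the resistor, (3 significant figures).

7.37 V

X_L = ωL = 267 Ω
Z = 3030 + j267 Ω
|Z| = √(3030² + 267²) = 3040 Ω
I = V/|Z| = 2.43 mA
V_R = I·|Z_R| = 0.00243 × 3030 = 7.37 V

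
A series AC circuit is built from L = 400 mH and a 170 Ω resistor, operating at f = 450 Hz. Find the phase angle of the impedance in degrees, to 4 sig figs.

ω = 2πf = 2827 rad/s
X_L = ωL = 1131 Ω
Z = 170.0 + j1131 Ω
|Z| = √(170.0² + 1131²) = 1144 Ω
∠Z = arctan(1131/170.0) = 81.45°

81.45°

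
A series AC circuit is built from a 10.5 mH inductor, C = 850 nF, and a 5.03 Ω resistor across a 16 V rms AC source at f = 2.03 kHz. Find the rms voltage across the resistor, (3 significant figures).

1.92 V

ω = 2πf = 12750 rad/s
X_L = ωL = 134 Ω
X_C = 1/(ωC) = 92.2 Ω
Net reactance X = X_L − X_C = 41.7 Ω
Z = 5.03 + j41.7 Ω
|Z| = √(5.03² + 41.7²) = 42.0 Ω
I = V/|Z| = 381 mA
V_R = I·|Z_R| = 0.381 × 5.03 = 1.92 V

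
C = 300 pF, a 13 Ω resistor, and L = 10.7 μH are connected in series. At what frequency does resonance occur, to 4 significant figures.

2.809 MHz

ω₀ = 1/√(LC) = 1/√(1.07e-05 × 3e-10) = 1.765e+07 rad/s
f₀ = ω₀/(2π) = 2.809 MHz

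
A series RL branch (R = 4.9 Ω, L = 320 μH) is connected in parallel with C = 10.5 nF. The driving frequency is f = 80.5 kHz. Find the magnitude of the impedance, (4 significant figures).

ω = 2πf = 505800 rad/s
X_L = ωL = 161.9 Ω
X_C = 1/(ωC) = 188.3 Ω
Branch 1 (R+jX_L): Z₁ = 4.900 + j161.9 Ω, |Z₁| = 161.9 Ω
Branch 2 (−jX_C): Z₂ = −j188.3 Ω
Parallel: Z = Z₁Z₂/(Z₁+Z₂), |Z| = 1134 Ω, ∠Z = 77.77°

1134 Ω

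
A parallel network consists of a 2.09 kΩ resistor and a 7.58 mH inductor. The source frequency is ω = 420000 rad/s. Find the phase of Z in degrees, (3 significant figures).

X_L = ωL = 3180 Ω
Parallel: admittances add. Y = 1/R + 1/(jωL)
Y = (0.000478 − j0.000314) S
|Y| = 0.000572 S → |Z| = 1/|Y| = 1750 Ω, ∠Z = −∠Y = 33.3°

33.3°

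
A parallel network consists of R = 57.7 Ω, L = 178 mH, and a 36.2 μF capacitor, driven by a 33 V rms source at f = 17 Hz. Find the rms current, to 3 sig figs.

ω = 2πf = 106.8 rad/s
X_L = ωL = 19.0 Ω
X_C = 1/(ωC) = 259 Ω
Parallel: admittances add. Y = 1/R + 1/(jωL) + jωC
Y = (0.0173 − j0.0487) S
|Y| = 0.0517 S → |Z| = 1/|Y| = 19.3 Ω, ∠Z = −∠Y = 70.4°
I = V/|Z| = 33/19.3 = 1.71 A

1.71 A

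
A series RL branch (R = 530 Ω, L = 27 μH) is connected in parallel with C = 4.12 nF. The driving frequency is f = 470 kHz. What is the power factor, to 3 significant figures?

0.153

ω = 2πf = 2.953e+06 rad/s
X_L = ωL = 79.7 Ω
X_C = 1/(ωC) = 82.2 Ω
Branch 1 (R+jX_L): Z₁ = 530 + j79.7 Ω, |Z₁| = 536 Ω
Branch 2 (−jX_C): Z₂ = −j82.2 Ω
Parallel: Z = Z₁Z₂/(Z₁+Z₂), |Z| = 83.1 Ω, ∠Z = -81.2°
cos φ = cos(-81.2°) = 0.153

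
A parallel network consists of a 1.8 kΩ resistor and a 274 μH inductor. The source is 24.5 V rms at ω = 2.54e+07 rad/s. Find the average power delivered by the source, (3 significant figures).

333 mW

X_L = ωL = 6960 Ω
Parallel: admittances add. Y = 1/R + 1/(jωL)
Y = (0.000556 − j0.000144) S
|Y| = 0.000574 S → |Z| = 1/|Y| = 1740 Ω, ∠Z = −∠Y = 14.5°
I = V/|Z| = 14.1 mA
P = VI cos φ = 24.5 × 0.0141 × cos(14.5°) = 333 mW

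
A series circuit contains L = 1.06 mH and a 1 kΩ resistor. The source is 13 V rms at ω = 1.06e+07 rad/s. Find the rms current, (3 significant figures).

1.15 mA

X_L = ωL = 11200 Ω
Z = 1000 + j11200 Ω
|Z| = √(1000² + 11200²) = 11300 Ω
I = V/|Z| = 13/11300 = 1.15 mA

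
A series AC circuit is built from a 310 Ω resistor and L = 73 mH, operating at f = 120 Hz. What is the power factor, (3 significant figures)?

ω = 2πf = 754.0 rad/s
X_L = ωL = 55.0 Ω
Z = 310 + j55.0 Ω
|Z| = √(310² + 55.0²) = 315 Ω
∠Z = arctan(55.0/310) = 10.1°
cos φ = cos(10.1°) = 0.985

0.985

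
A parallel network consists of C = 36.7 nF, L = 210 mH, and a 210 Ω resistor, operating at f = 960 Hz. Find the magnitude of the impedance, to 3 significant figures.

ω = 2πf = 6032 rad/s
X_L = ωL = 1270 Ω
X_C = 1/(ωC) = 4520 Ω
Parallel: admittances add. Y = 1/R + 1/(jωL) + jωC
Y = (0.00476 − j0.000568) S
|Y| = 0.00480 S → |Z| = 1/|Y| = 209 Ω, ∠Z = −∠Y = 6.80°

209 Ω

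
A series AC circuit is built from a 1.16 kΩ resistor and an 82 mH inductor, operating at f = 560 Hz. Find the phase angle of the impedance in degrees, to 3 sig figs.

14.0°

ω = 2πf = 3519 rad/s
X_L = ωL = 289 Ω
Z = 1160 + j289 Ω
|Z| = √(1160² + 289²) = 1200 Ω
∠Z = arctan(289/1160) = 14.0°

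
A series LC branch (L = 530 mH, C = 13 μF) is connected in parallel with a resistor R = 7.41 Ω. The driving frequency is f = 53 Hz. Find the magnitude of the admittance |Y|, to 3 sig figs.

ω = 2πf = 333.0 rad/s
X_L = ωL = 176 Ω
X_C = 1/(ωC) = 231 Ω
Branch 1: Z₁ = R = 7.41 Ω
Branch 2 (series LC): Z₂ = j(X_L − X_C) = −j54.5 Ω
Parallel: Z = Z₁Z₂/(Z₁+Z₂), |Z| = 7.34 Ω, ∠Z = -7.74°
|Y| = 1/|Z| = 136 mS

136 mS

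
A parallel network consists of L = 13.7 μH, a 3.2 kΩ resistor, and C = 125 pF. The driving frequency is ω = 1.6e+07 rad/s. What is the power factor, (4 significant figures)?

X_L = ωL = 219.2 Ω
X_C = 1/(ωC) = 500.0 Ω
Parallel: admittances add. Y = 1/R + 1/(jωL) + jωC
Y = (0.0003125 − j0.002562) S
|Y| = 0.002581 S → |Z| = 1/|Y| = 387.4 Ω, ∠Z = −∠Y = 83.05°
cos φ = cos(83.05°) = 0.1211

0.1211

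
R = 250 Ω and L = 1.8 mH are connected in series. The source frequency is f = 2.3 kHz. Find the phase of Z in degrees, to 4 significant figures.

ω = 2πf = 14450 rad/s
X_L = ωL = 26.01 Ω
Z = 250.0 + j26.01 Ω
|Z| = √(250.0² + 26.01²) = 251.3 Ω
∠Z = arctan(26.01/250.0) = 5.940°

5.940°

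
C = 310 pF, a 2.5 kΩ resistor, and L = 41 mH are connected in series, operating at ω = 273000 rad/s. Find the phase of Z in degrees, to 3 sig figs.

X_L = ωL = 11200 Ω
X_C = 1/(ωC) = 11800 Ω
Net reactance X = X_L − X_C = -623 Ω
Z = 2500 − j623 Ω
|Z| = √(2500² + 623²) = 2580 Ω
∠Z = arctan(-623/2500) = -14.0°

-14.0°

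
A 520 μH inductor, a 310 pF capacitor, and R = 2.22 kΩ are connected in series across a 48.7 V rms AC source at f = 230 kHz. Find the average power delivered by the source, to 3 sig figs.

739 mW

ω = 2πf = 1.445e+06 rad/s
X_L = ωL = 751 Ω
X_C = 1/(ωC) = 2230 Ω
Net reactance X = X_L − X_C = -1480 Ω
Z = 2220 − j1480 Ω
|Z| = √(2220² + 1480²) = 2670 Ω
∠Z = arctan(-1480/2220) = -33.7°
I = V/|Z| = 18.2 mA
P = VI cos φ = 48.7 × 0.0182 × cos(-33.7°) = 739 mW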